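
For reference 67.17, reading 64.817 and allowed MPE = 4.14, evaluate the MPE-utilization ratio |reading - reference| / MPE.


e = indication - reference = 64.817 - 67.17 = -2.3530
|e| = 2.3530
ratio = |e| / MPE = 2.3530 / 4.14
ratio = 0.5684

0.5684


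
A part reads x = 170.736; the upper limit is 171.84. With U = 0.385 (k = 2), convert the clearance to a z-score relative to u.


u = U / k = 0.385 / 2 = 0.1925
margin = |USL - x| = |171.84 - 170.736| = 1.104
z = margin / u = 1.104 / 0.1925
z = 5.7351

5.7351


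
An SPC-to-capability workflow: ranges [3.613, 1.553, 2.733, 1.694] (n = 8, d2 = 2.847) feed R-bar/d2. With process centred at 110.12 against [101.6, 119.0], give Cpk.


R_bar = (3.613 + 1.553 + 2.733 + 1.694) / 4 = 2.39825
sigma = R_bar / d2 = 2.39825 / 2.847 = 0.84237794
Cp = (USL - LSL)/(6*sigma) = (119.0 - 101.6)/(6*0.84237794) = 3.4426
Cpu = (119.0 - 110.12)/(3*0.84237794) = 3.5139
Cpl = (110.12 - 101.6)/(3*0.84237794) = 3.3714
Cpk = min(Cpu, Cpl) = 3.3714

3.3714


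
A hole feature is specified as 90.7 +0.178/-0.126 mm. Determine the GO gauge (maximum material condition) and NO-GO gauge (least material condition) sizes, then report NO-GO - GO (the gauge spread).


GO = nominal - lower_tol (smallest hole = maximum material condition)
GO = 90.7 - 0.126 = 90.574
NO-GO = nominal + upper_tol (largest hole = least material condition)
NO-GO = 90.7 + 0.178 = 90.878
spread = NO-GO - GO = 90.878 - 90.574 = 0.3040

0.3040


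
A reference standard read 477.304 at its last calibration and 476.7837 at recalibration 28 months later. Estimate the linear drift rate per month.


rate = (v2 - v1) / months
= (476.7837 - 477.304) / 28
= -0.5203 / 28
= -0.0186

-0.0186


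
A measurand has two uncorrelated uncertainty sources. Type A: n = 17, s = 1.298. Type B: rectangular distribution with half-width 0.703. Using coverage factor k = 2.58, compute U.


u_A = s / sqrt(n) = 1.298 / sqrt(17) = 0.31481124
u_B = half_width / sqrt(3) = 0.703 / sqrt(3) = 0.40587724
uc = sqrt(u_A^2 + u_B^2) = sqrt(0.31481124^2 + 0.40587724^2) = 0.51365597
U = k * uc = 2.58 * 0.51365597
U = 1.3252

1.3252


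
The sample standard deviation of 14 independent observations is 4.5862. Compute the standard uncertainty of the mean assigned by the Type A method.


u_A = s / sqrt(n)
u_A = 4.5862 / sqrt(14)
u_A = 4.5862 / 3.7416574
u_A = 1.2257

1.2257


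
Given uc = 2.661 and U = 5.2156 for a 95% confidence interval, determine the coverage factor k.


k = U / uc
k = 5.2156 / 2.661
k = 1.96

1.96


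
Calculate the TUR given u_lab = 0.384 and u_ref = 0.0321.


TUR = u_lab / u_ref
= 0.384 / 0.0321
= 11.9626

11.9626


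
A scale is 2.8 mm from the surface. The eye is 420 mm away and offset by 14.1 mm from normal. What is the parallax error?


error = h * offset / d
= 2.8 * 14.1 / 420
= 0.0940

0.0940


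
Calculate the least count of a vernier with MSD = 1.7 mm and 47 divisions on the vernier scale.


LC = MSD / n_div
= 1.7 / 47
= 0.0362

0.0362


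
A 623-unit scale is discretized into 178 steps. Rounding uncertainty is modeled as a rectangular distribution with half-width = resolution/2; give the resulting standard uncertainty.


resolution = range / divisions
resolution = 623 / 178 = 3.5
u_res = resolution / (2*sqrt(3))
u_res = 3.5 / 3.4641016
u_res = 1.0104

1.0104


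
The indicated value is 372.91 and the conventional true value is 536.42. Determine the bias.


Systematic error = measured - true
= 372.91 - 536.42
= -163.5100

-163.5100


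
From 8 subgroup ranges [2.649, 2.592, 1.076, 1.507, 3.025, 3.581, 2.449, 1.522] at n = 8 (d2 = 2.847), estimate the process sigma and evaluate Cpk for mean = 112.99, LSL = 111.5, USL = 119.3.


R_bar = (2.649 + 2.592 + 1.076 + 1.507 + 3.025 + 3.581 + 2.449 + 1.522) / 8 = 2.300125
sigma = R_bar / d2 = 2.300125 / 2.847 = 0.80791184
Cp = (USL - LSL)/(6*sigma) = (119.3 - 111.5)/(6*0.80791184) = 1.6091
Cpu = (119.3 - 112.99)/(3*0.80791184) = 2.6034
Cpl = (112.99 - 111.5)/(3*0.80791184) = 0.6148
Cpk = min(Cpu, Cpl) = 0.6148

0.6148


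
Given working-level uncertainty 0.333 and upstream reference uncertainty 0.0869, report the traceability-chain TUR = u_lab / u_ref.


TUR = u_lab / u_ref
= 0.333 / 0.0869
= 3.8320

3.8320


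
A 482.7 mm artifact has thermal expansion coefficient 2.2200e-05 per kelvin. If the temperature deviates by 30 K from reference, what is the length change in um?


dL = L * alpha * dT
= 482.7 * 2.2200e-05 * 30
= 0.3214782 mm
dL_um = 0.3214782 * 1000 = 321.4782 um

321.4782


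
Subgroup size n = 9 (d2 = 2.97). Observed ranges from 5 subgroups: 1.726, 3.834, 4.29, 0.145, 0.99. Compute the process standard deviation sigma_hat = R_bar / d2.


R_bar = (1.726 + 3.834 + 4.29 + 0.145 + 0.99) / 5
R_bar = 10.985 / 5 = 2.197
sigma_hat = R_bar / d2 = 2.197 / 2.97 = 0.7397

0.7397


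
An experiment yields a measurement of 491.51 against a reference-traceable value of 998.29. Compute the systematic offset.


Systematic error = measured - true
= 491.51 - 998.29
= -506.7800

-506.7800


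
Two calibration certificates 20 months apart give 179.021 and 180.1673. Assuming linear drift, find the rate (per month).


rate = (v2 - v1) / months
= (180.1673 - 179.021) / 20
= 1.1463 / 20
= 0.0573

0.0573


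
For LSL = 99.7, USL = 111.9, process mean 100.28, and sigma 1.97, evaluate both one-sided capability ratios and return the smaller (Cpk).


Cpu = (USL - mean) / (3*sigma) = (111.9 - 100.28) / (3*1.97) = 1.9662
Cpl = (mean - LSL) / (3*sigma) = (100.28 - 99.7) / (3*1.97) = 0.0981
Cpk = min(Cpu, Cpl) = 0.0981

0.0981


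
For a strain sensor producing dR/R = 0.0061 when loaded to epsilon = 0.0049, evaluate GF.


GF = (dR/R) / epsilon
= 0.0061 / 0.0049
= 1.2449

1.2449


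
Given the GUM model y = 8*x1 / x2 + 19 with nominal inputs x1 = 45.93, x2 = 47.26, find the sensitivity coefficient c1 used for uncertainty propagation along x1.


y = 8*x1 / x2 + 19
dy/dx1 = 8/x2
Evaluate at x2 = 47.26: c1 = 8 / 47.26
c1 = 0.1693

0.1693


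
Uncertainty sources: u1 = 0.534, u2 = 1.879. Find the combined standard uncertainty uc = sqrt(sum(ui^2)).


uc = sqrt(0.534^2 + 1.879^2)
uc = sqrt(3.815797)
uc = 1.9534

1.9534


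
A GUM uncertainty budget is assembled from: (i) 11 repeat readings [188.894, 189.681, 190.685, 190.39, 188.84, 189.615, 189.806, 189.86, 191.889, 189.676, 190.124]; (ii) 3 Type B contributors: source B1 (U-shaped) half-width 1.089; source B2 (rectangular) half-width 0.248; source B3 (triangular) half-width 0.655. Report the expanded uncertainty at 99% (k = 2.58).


mean = (188.894 + 189.681 + 190.685 + 190.39 + 188.84 + 189.615 + 189.806 + 189.86 + 191.889 + 189.676 + 190.124) / 11 = 189.9509091
s = sqrt(sum((x - mean)^2)/(n-1)) = 0.84614106
u_A = s / sqrt(n) = 0.84614106 / sqrt(11) = 0.25512113
u_B1 = 1.089 / sqrt(2) = 0.77003928
u_B2 = 0.248 / sqrt(3) = 0.14318287
u_B3 = 0.655 / sqrt(6) = 0.26740263
uc = sqrt(0.25512113^2 + 0.77003928^2 + 0.14318287^2 + 0.26740263^2) = 0.86605588
U = k * uc = 2.58 * 0.86605588
U = 2.2344

2.2344


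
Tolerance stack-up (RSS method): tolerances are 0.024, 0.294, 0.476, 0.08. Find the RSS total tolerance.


RSS = sqrt(0.024^2 + 0.294^2 + 0.476^2 + 0.08^2)
= sqrt(0.319988)
= 0.5657

0.5657


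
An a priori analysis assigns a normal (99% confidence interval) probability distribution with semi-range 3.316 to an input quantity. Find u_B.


u_B = half_width / 2.576
u_B = 3.316 / 2.576
u_B = 1.2873

1.2873


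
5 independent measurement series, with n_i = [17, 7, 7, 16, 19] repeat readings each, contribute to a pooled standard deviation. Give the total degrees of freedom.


nu = sum_i (n_i - 1)
nu = ((17 - 1) + (7 - 1) + (7 - 1) + (16 - 1) + (19 - 1))
nu = 16 + 6 + 6 + 15 + 18
nu = 61

61


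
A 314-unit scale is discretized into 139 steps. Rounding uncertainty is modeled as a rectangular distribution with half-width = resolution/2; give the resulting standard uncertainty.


resolution = range / divisions
resolution = 314 / 139 = 2.2589928
u_res = resolution / (2*sqrt(3))
u_res = 2.2589928 / 3.4641016
u_res = 0.6521

0.6521


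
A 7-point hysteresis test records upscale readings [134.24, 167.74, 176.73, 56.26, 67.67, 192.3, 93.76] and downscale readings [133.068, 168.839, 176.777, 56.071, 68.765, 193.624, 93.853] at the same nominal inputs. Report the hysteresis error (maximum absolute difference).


|134.24 - 133.068| = 1.1720
|167.74 - 168.839| = 1.0990
|176.73 - 176.777| = 0.0470
|56.26 - 56.071| = 0.1890
|67.67 - 68.765| = 1.0950
|192.3 - 193.624| = 1.3240
|93.76 - 93.853| = 0.0930
hysteresis = max(diffs) = 1.3240

1.3240


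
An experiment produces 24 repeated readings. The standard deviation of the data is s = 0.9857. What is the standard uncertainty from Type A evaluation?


u_A = s / sqrt(n)
u_A = 0.9857 / sqrt(24)
u_A = 0.9857 / 4.8989795
u_A = 0.2012

0.2012


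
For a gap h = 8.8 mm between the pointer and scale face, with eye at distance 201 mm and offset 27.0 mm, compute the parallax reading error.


error = h * offset / d
= 8.8 * 27.0 / 201
= 1.1821

1.1821


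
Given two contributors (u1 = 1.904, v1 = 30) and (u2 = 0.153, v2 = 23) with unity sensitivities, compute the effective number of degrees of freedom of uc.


uc = sqrt(u1^2 + u2^2) = sqrt(1.904^2 + 0.153^2) = 1.9101374
v_eff = uc^4 / (u1^4/v1 + u2^4/v2)
= 1.9101374^4 / (1.904^4/30 + 0.153^4/23)
= 13.312464 / 0.43809686
v_eff = 30.3870

30.3870


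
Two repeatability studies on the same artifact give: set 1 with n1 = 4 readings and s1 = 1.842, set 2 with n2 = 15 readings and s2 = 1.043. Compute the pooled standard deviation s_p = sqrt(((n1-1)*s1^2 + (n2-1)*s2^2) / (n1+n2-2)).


s_p = sqrt(((n1-1)*s1^2 + (n2-1)*s2^2) / (n1+n2-2))
numerator = (4-1)*1.842^2 + (15-1)*1.043^2 = 10.178892 + 15.229886 = 25.408778
denominator = 4 + 15 - 2 = 17
s_p^2 = 25.408778 / 17 = 1.494634
s_p = sqrt(1.494634) = 1.2226

1.2226


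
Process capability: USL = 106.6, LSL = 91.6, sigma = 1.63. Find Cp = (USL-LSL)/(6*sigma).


Cp = (USL - LSL) / (6 * sigma)
= (106.6 - 91.6) / (6 * 1.63)
= 15.0000 / 9.7800
= 1.5337

1.5337


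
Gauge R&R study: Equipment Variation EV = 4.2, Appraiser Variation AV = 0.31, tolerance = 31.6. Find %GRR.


GRR = sqrt(EV^2 + AV^2) = sqrt(4.2^2 + 0.31^2) = 4.2114249
%GRR = GRR / tol * 100 = 4.2114249 / 31.6 * 100
%GRR = 13.3273

13.3273


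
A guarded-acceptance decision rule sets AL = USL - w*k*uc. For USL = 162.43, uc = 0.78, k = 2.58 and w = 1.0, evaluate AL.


U = k * uc = 2.58 * 0.78 = 2.0124
guard band g = w * U = 1.0 * 2.0124 = 2.0124
AL = USL - g = 162.43 - 2.0124
AL = 160.4176

160.4176


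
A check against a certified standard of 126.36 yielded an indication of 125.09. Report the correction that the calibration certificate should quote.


Correction = standard - reading
= 126.36 - 125.09
= 1.2700

1.2700


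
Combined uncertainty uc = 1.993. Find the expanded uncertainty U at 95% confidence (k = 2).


U = k * uc
U = 2 * 1.993
U = 3.9860

3.9860


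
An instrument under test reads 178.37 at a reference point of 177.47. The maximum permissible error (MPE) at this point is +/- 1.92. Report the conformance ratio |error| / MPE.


e = indication - reference = 178.37 - 177.47 = 0.9000
|e| = 0.9000
ratio = |e| / MPE = 0.9000 / 1.92
ratio = 0.4688

0.4688


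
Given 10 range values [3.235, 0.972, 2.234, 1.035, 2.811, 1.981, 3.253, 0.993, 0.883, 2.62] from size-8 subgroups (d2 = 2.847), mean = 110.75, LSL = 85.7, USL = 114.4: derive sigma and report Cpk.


R_bar = (3.235 + 0.972 + 2.234 + 1.035 + 2.811 + 1.981 + 3.253 + 0.993 + 0.883 + 2.62) / 10 = 2.0017
sigma = R_bar / d2 = 2.0017 / 2.847 = 0.70309097
Cp = (USL - LSL)/(6*sigma) = (114.4 - 85.7)/(6*0.70309097) = 6.8033
Cpu = (114.4 - 110.75)/(3*0.70309097) = 1.7305
Cpl = (110.75 - 85.7)/(3*0.70309097) = 11.8761
Cpk = min(Cpu, Cpl) = 1.7305

1.7305


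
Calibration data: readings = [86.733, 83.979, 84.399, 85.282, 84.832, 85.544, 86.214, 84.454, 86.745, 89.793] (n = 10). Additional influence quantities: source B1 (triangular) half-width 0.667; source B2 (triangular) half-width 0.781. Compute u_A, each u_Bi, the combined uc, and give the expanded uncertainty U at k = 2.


mean = (86.733 + 83.979 + 84.399 + 85.282 + 84.832 + 85.544 + 86.214 + 84.454 + 86.745 + 89.793) / 10 = 85.7975
s = sqrt(sum((x - mean)^2)/(n-1)) = 1.7075108
u_A = s / sqrt(n) = 1.7075108 / sqrt(10) = 0.53996233
u_B1 = 0.667 / sqrt(6) = 0.27230161
u_B2 = 0.781 / sqrt(6) = 0.31884191
uc = sqrt(0.53996233^2 + 0.27230161^2 + 0.31884191^2) = 0.68364292
U = k * uc = 2 * 0.68364292
U = 1.3673

1.3673


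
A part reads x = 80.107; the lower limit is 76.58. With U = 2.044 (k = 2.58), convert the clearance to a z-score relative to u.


u = U / k = 2.044 / 2.58 = 0.79224806
margin = |LSL - x| = |76.58 - 80.107| = 3.527
z = margin / u = 3.527 / 0.79224806
z = 4.4519

4.4519


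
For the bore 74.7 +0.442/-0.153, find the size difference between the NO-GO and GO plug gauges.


GO = nominal - lower_tol (smallest hole = maximum material condition)
GO = 74.7 - 0.153 = 74.547
NO-GO = nominal + upper_tol (largest hole = least material condition)
NO-GO = 74.7 + 0.442 = 75.142
spread = NO-GO - GO = 75.142 - 74.547 = 0.5950

0.5950


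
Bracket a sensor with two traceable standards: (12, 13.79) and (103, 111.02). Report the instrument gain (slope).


slope = (y2 - y1) / (x2 - x1)
= (111.02 - 13.79) / (103 - 12)
= 97.2300 / 91
= 1.0685

1.0685


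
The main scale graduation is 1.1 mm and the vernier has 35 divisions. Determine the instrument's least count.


LC = MSD / n_div
= 1.1 / 35
= 0.0314

0.0314


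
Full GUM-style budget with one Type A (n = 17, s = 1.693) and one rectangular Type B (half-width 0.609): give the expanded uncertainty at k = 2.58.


u_A = s / sqrt(n) = 1.693 / sqrt(17) = 0.41061281
u_B = half_width / sqrt(3) = 0.609 / sqrt(3) = 0.35160631
uc = sqrt(u_A^2 + u_B^2) = sqrt(0.41061281^2 + 0.35160631^2) = 0.5405829
U = k * uc = 2.58 * 0.5405829
U = 1.3947

1.3947


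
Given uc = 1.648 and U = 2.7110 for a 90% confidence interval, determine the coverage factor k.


k = U / uc
k = 2.7110 / 1.648
k = 1.645

1.645


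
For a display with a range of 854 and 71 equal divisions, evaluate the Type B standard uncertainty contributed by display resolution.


resolution = range / divisions
resolution = 854 / 71 = 12.028169
u_res = resolution / (2*sqrt(3))
u_res = 12.028169 / 3.4641016
u_res = 3.4722

3.4722


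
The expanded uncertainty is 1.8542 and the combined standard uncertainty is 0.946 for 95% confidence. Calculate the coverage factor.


k = U / uc
k = 1.8542 / 0.946
k = 1.96

1.96


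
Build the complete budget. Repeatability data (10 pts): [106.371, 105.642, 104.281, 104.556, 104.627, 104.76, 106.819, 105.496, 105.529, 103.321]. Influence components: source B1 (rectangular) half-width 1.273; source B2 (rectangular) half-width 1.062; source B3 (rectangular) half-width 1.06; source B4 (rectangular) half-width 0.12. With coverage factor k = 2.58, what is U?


mean = (106.371 + 105.642 + 104.281 + 104.556 + 104.627 + 104.76 + 106.819 + 105.496 + 105.529 + 103.321) / 10 = 105.1402
s = sqrt(sum((x - mean)^2)/(n-1)) = 1.0360035
u_A = s / sqrt(n) = 1.0360035 / sqrt(10) = 0.32761307
u_B1 = 1.273 / sqrt(3) = 0.73496689
u_B2 = 1.062 / sqrt(3) = 0.61314599
u_B3 = 1.06 / sqrt(3) = 0.61199129
u_B4 = 0.12 / sqrt(3) = 0.069282032
uc = sqrt(0.32761307^2 + 0.73496689^2 + 0.61314599^2 + 0.61199129^2 + 0.069282032^2) = 1.1843935
U = k * uc = 2.58 * 1.1843935
U = 3.0557

3.0557


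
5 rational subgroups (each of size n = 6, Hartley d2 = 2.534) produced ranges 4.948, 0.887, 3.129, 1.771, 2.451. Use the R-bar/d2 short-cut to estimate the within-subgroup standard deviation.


R_bar = (4.948 + 0.887 + 3.129 + 1.771 + 2.451) / 5
R_bar = 13.186 / 5 = 2.6372
sigma_hat = R_bar / d2 = 2.6372 / 2.534 = 1.0407

1.0407


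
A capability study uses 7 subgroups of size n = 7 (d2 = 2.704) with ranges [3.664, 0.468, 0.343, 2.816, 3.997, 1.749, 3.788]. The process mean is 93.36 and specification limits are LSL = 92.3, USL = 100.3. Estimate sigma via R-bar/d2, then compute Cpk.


R_bar = (3.664 + 0.468 + 0.343 + 2.816 + 3.997 + 1.749 + 3.788) / 7 = 2.4035714
sigma = R_bar / d2 = 2.4035714 / 2.704 = 0.88889475
Cp = (USL - LSL)/(6*sigma) = (100.3 - 92.3)/(6*0.88889475) = 1.5000
Cpu = (100.3 - 93.36)/(3*0.88889475) = 2.6025
Cpl = (93.36 - 92.3)/(3*0.88889475) = 0.3975
Cpk = min(Cpu, Cpl) = 0.3975

0.3975


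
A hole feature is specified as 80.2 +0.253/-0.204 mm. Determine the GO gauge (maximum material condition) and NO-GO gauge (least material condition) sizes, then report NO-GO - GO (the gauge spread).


GO = nominal - lower_tol (smallest hole = maximum material condition)
GO = 80.2 - 0.204 = 79.996
NO-GO = nominal + upper_tol (largest hole = least material condition)
NO-GO = 80.2 + 0.253 = 80.453
spread = NO-GO - GO = 80.453 - 79.996 = 0.4570

0.4570


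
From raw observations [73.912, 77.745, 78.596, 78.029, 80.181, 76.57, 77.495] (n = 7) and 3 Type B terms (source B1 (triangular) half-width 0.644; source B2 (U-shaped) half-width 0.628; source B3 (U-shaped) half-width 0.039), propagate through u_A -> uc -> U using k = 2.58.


mean = (73.912 + 77.745 + 78.596 + 78.029 + 80.181 + 76.57 + 77.495) / 7 = 77.504
s = sqrt(sum((x - mean)^2)/(n-1)) = 1.9350883
u_A = s / sqrt(n) = 1.9350883 / sqrt(7) = 0.73139463
u_B1 = 0.644 / sqrt(6) = 0.2629119
u_B2 = 0.628 / sqrt(2) = 0.44406306
u_B3 = 0.039 / sqrt(2) = 0.027577164
uc = sqrt(0.73139463^2 + 0.2629119^2 + 0.44406306^2 + 0.027577164^2) = 0.89555194
U = k * uc = 2.58 * 0.89555194
U = 2.3105

2.3105


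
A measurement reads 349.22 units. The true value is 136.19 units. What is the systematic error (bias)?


Systematic error = measured - true
= 349.22 - 136.19
= 213.0300

213.0300


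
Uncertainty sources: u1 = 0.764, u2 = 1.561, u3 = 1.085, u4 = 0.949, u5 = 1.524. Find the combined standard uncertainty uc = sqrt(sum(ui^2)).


uc = sqrt(0.764^2 + 1.561^2 + 1.085^2 + 0.949^2 + 1.524^2)
uc = sqrt(7.420819)
uc = 2.7241

2.7241


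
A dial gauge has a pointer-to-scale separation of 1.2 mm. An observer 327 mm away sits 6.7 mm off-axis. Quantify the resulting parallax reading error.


error = h * offset / d
= 1.2 * 6.7 / 327
= 0.0246

0.0246


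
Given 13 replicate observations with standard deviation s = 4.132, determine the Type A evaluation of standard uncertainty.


u_A = s / sqrt(n)
u_A = 4.132 / sqrt(13)
u_A = 4.132 / 3.6055513
u_A = 1.1460

1.1460


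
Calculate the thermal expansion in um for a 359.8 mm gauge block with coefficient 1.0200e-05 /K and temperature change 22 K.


dL = L * alpha * dT
= 359.8 * 1.0200e-05 * 22
= 0.0807391 mm
dL_um = 0.0807391 * 1000 = 80.7391 um

80.7391


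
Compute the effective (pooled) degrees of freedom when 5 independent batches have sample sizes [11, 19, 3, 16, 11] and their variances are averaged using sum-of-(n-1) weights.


nu = sum_i (n_i - 1)
nu = ((11 - 1) + (19 - 1) + (3 - 1) + (16 - 1) + (11 - 1))
nu = 10 + 18 + 2 + 15 + 10
nu = 55

55


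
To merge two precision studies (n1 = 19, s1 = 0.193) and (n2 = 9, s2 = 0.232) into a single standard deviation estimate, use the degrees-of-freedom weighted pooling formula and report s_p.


s_p = sqrt(((n1-1)*s1^2 + (n2-1)*s2^2) / (n1+n2-2))
numerator = (19-1)*0.193^2 + (9-1)*0.232^2 = 0.670482 + 0.430592 = 1.101074
denominator = 19 + 9 - 2 = 26
s_p^2 = 1.101074 / 26 = 0.042349
s_p = sqrt(0.042349) = 0.2058

0.2058


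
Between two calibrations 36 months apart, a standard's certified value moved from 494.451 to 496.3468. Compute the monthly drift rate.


rate = (v2 - v1) / months
= (496.3468 - 494.451) / 36
= 1.8958 / 36
= 0.0527

0.0527


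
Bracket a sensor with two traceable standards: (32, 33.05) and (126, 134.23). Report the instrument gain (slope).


slope = (y2 - y1) / (x2 - x1)
= (134.23 - 33.05) / (126 - 32)
= 101.1800 / 94
= 1.0764

1.0764


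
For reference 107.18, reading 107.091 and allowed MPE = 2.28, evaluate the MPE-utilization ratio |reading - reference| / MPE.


e = indication - reference = 107.091 - 107.18 = -0.0890
|e| = 0.0890
ratio = |e| / MPE = 0.0890 / 2.28
ratio = 0.0390

0.0390


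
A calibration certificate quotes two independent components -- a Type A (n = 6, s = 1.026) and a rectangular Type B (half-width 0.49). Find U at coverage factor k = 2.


u_A = s / sqrt(n) = 1.026 / sqrt(6) = 0.41886275
u_B = half_width / sqrt(3) = 0.49 / sqrt(3) = 0.28290163
uc = sqrt(u_A^2 + u_B^2) = sqrt(0.41886275^2 + 0.28290163^2) = 0.50544964
U = k * uc = 2 * 0.50544964
U = 1.0109

1.0109


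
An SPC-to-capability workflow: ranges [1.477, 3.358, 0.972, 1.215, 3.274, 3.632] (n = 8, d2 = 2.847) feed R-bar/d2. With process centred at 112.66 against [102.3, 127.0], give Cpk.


R_bar = (1.477 + 3.358 + 0.972 + 1.215 + 3.274 + 3.632) / 6 = 2.3213333
sigma = R_bar / d2 = 2.3213333 / 2.847 = 0.81536119
Cp = (USL - LSL)/(6*sigma) = (127.0 - 102.3)/(6*0.81536119) = 5.0489
Cpu = (127.0 - 112.66)/(3*0.81536119) = 5.8624
Cpl = (112.66 - 102.3)/(3*0.81536119) = 4.2353
Cpk = min(Cpu, Cpl) = 4.2353

4.2353


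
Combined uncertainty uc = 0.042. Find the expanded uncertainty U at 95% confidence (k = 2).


U = k * uc
U = 2 * 0.042
U = 0.0840

0.0840


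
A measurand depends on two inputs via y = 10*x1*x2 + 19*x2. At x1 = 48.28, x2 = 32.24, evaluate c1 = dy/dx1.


y = 10*x1*x2 + 19*x2
dy/dx1 = 10*x2
Evaluate at x2 = 32.24: c1 = 10 * 32.24
c1 = 322.4000

322.4000


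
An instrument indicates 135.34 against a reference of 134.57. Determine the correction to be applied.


Correction = standard - reading
= 134.57 - 135.34
= -0.7700

-0.7700


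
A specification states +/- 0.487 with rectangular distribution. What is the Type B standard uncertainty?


u_B = half_width / sqrt(3)
u_B = 0.487 / 1.7320508
u_B = 0.2812

0.2812


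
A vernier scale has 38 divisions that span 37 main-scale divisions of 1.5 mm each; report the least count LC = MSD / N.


LC = MSD / n_div
= 1.5 / 38
= 0.0395

0.0395


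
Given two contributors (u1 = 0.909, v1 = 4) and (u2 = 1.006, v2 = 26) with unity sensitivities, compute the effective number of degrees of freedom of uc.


uc = sqrt(u1^2 + u2^2) = sqrt(0.909^2 + 1.006^2) = 1.3558455
v_eff = uc^4 / (u1^4/v1 + u2^4/v2)
= 1.3558455^4 / (0.909^4/4 + 1.006^4/26)
= 3.3794095 / 0.21007803
v_eff = 16.0864

16.0864


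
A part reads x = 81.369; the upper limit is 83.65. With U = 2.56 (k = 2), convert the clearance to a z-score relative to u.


u = U / k = 2.56 / 2 = 1.28
margin = |USL - x| = |83.65 - 81.369| = 2.281
z = margin / u = 2.281 / 1.28
z = 1.7820

1.7820


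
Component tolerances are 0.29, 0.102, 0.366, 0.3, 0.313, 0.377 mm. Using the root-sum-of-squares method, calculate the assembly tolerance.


RSS = sqrt(0.29^2 + 0.102^2 + 0.366^2 + 0.3^2 + 0.313^2 + 0.377^2)
= sqrt(0.558558)
= 0.7474

0.7474


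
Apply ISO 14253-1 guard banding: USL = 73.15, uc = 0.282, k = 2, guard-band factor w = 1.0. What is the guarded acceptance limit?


U = k * uc = 2 * 0.282 = 0.564
guard band g = w * U = 1.0 * 0.564 = 0.564
AL = USL - g = 73.15 - 0.564
AL = 72.5860

72.5860


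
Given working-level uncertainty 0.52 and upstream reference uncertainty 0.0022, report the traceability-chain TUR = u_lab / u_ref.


TUR = u_lab / u_ref
= 0.52 / 0.0022
= 236.3636

236.3636


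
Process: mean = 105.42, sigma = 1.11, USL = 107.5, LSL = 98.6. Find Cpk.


Cpu = (USL - mean) / (3*sigma) = (107.5 - 105.42) / (3*1.11) = 0.6246
Cpl = (mean - LSL) / (3*sigma) = (105.42 - 98.6) / (3*1.11) = 2.0480
Cpk = min(Cpu, Cpl) = 0.6246

0.6246


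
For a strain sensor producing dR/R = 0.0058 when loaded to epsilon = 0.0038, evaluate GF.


GF = (dR/R) / epsilon
= 0.0058 / 0.0038
= 1.5263

1.5263


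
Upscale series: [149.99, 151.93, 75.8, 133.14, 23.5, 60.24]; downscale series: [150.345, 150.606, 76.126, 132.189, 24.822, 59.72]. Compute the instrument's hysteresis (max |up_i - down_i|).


|149.99 - 150.345| = 0.3550
|151.93 - 150.606| = 1.3240
|75.8 - 76.126| = 0.3260
|133.14 - 132.189| = 0.9510
|23.5 - 24.822| = 1.3220
|60.24 - 59.72| = 0.5200
hysteresis = max(diffs) = 1.3240

1.3240


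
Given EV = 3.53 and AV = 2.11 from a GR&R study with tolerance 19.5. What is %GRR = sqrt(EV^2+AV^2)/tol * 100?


GRR = sqrt(EV^2 + AV^2) = sqrt(3.53^2 + 2.11^2) = 4.1125418
%GRR = GRR / tol * 100 = 4.1125418 / 19.5 * 100
%GRR = 21.0900

21.0900


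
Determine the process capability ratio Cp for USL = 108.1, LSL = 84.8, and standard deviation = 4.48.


Cp = (USL - LSL) / (6 * sigma)
= (108.1 - 84.8) / (6 * 4.48)
= 23.3000 / 26.8800
= 0.8668

0.8668


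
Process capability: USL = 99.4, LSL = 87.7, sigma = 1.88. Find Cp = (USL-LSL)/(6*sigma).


Cp = (USL - LSL) / (6 * sigma)
= (99.4 - 87.7) / (6 * 1.88)
= 11.7000 / 11.2800
= 1.0372

1.0372


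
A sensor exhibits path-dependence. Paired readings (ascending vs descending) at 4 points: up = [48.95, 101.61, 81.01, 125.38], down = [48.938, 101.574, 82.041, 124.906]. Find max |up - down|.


|48.95 - 48.938| = 0.0120
|101.61 - 101.574| = 0.0360
|81.01 - 82.041| = 1.0310
|125.38 - 124.906| = 0.4740
hysteresis = max(diffs) = 1.0310

1.0310


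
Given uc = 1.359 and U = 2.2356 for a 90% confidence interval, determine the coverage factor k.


k = U / uc
k = 2.2356 / 1.359
k = 1.645

1.645


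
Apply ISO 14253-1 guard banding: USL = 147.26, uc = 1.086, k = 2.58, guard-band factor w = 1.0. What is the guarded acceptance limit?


U = k * uc = 2.58 * 1.086 = 2.80188
guard band g = w * U = 1.0 * 2.80188 = 2.80188
AL = USL - g = 147.26 - 2.80188
AL = 144.4581

144.4581


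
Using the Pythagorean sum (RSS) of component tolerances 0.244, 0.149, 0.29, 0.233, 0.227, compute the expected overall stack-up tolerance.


RSS = sqrt(0.244^2 + 0.149^2 + 0.29^2 + 0.233^2 + 0.227^2)
= sqrt(0.271655)
= 0.5212

0.5212


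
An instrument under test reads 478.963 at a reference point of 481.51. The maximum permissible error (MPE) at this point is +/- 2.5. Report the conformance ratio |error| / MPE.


e = indication - reference = 478.963 - 481.51 = -2.5470
|e| = 2.5470
ratio = |e| / MPE = 2.5470 / 2.5
ratio = 1.0188

1.0188


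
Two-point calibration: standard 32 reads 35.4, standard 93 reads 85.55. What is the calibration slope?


slope = (y2 - y1) / (x2 - x1)
= (85.55 - 35.4) / (93 - 32)
= 50.1500 / 61
= 0.8221

0.8221


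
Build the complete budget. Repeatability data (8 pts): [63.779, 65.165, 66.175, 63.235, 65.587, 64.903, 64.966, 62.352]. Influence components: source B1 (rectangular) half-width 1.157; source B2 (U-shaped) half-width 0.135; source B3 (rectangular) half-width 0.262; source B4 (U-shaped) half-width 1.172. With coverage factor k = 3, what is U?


mean = (63.779 + 65.165 + 66.175 + 63.235 + 65.587 + 64.903 + 64.966 + 62.352) / 8 = 64.52025
s = sqrt(sum((x - mean)^2)/(n-1)) = 1.2839489
u_A = s / sqrt(n) = 1.2839489 / sqrt(8) = 0.45394449
u_B1 = 1.157 / sqrt(3) = 0.66799426
u_B2 = 0.135 / sqrt(2) = 0.095459415
u_B3 = 0.262 / sqrt(3) = 0.15126577
u_B4 = 1.172 / sqrt(2) = 0.82872915
uc = sqrt(0.45394449^2 + 0.66799426^2 + 0.095459415^2 + 0.15126577^2 + 0.82872915^2) = 1.170926
U = k * uc = 3 * 1.170926
U = 3.5128

3.5128


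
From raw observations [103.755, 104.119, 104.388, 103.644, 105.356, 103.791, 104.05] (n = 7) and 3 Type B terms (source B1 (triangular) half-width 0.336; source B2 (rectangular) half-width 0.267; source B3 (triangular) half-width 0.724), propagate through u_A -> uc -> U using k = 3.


mean = (103.755 + 104.119 + 104.388 + 103.644 + 105.356 + 103.791 + 104.05) / 7 = 104.1575714
s = sqrt(sum((x - mean)^2)/(n-1)) = 0.58631358
u_A = s / sqrt(n) = 0.58631358 / sqrt(7) = 0.2216057
u_B1 = 0.336 / sqrt(6) = 0.13717143
u_B2 = 0.267 / sqrt(3) = 0.15415252
u_B3 = 0.724 / sqrt(6) = 0.29557176
uc = sqrt(0.2216057^2 + 0.13717143^2 + 0.15415252^2 + 0.29557176^2) = 0.42314389
U = k * uc = 3 * 0.42314389
U = 1.2694

1.2694


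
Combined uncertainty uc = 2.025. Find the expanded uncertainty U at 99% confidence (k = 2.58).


U = k * uc
U = 2.58 * 2.025
U = 5.2245

5.2245


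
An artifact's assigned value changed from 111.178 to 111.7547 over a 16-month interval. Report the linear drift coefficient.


rate = (v2 - v1) / months
= (111.7547 - 111.178) / 16
= 0.5767 / 16
= 0.0360

0.0360


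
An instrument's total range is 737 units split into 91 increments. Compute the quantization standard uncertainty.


resolution = range / divisions
resolution = 737 / 91 = 8.0989011
u_res = resolution / (2*sqrt(3))
u_res = 8.0989011 / 3.4641016
u_res = 2.3380

2.3380


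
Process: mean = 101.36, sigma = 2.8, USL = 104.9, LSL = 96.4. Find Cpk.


Cpu = (USL - mean) / (3*sigma) = (104.9 - 101.36) / (3*2.8) = 0.4214
Cpl = (mean - LSL) / (3*sigma) = (101.36 - 96.4) / (3*2.8) = 0.5905
Cpk = min(Cpu, Cpl) = 0.4214

0.4214


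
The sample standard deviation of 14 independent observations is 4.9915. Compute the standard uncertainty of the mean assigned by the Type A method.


u_A = s / sqrt(n)
u_A = 4.9915 / sqrt(14)
u_A = 4.9915 / 3.7416574
u_A = 1.3340

1.3340


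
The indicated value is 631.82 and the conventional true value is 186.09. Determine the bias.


Systematic error = measured - true
= 631.82 - 186.09
= 445.7300

445.7300


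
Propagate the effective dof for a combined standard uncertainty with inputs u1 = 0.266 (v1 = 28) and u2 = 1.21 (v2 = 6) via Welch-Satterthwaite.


uc = sqrt(u1^2 + u2^2) = sqrt(0.266^2 + 1.21^2) = 1.2388931
v_eff = uc^4 / (u1^4/v1 + u2^4/v2)
= 1.2388931^4 / (0.266^4/28 + 1.21^4/6)
= 2.3557833 / 0.3574436
v_eff = 6.5906

6.5906


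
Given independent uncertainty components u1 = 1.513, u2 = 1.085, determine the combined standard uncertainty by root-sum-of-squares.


uc = sqrt(1.513^2 + 1.085^2)
uc = sqrt(3.466394)
uc = 1.8618

1.8618


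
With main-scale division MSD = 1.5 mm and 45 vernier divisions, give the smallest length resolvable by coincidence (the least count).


LC = MSD / n_div
= 1.5 / 45
= 0.0333

0.0333


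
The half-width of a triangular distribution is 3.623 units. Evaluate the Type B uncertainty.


u_B = half_width / sqrt(6)
u_B = 3.623 / 2.4494897
u_B = 1.4791

1.4791


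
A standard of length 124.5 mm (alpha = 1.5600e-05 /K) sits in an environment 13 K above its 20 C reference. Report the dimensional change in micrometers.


dL = L * alpha * dT
= 124.5 * 1.5600e-05 * 13
= 0.0252486 mm
dL_um = 0.0252486 * 1000 = 25.2486 um

25.2486


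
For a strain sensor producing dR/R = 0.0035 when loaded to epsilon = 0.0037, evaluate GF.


GF = (dR/R) / epsilon
= 0.0035 / 0.0037
= 0.9459

0.9459


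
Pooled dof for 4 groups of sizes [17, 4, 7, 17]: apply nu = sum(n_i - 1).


nu = sum_i (n_i - 1)
nu = ((17 - 1) + (4 - 1) + (7 - 1) + (17 - 1))
nu = 16 + 3 + 6 + 16
nu = 41

41


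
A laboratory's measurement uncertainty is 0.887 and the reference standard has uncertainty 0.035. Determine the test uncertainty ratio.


TUR = u_lab / u_ref
= 0.887 / 0.035
= 25.3429

25.3429


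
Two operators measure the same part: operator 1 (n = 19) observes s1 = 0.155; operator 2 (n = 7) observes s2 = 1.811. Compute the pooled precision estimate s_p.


s_p = sqrt(((n1-1)*s1^2 + (n2-1)*s2^2) / (n1+n2-2))
numerator = (19-1)*0.155^2 + (7-1)*1.811^2 = 0.43245 + 19.678326 = 20.110776
denominator = 19 + 7 - 2 = 24
s_p^2 = 20.110776 / 24 = 0.837949
s_p = sqrt(0.837949) = 0.9154

0.9154


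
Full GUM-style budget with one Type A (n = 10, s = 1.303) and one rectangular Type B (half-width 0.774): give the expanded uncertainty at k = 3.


u_A = s / sqrt(n) = 1.303 / sqrt(10) = 0.41204478
u_B = half_width / sqrt(3) = 0.774 / sqrt(3) = 0.44686911
uc = sqrt(u_A^2 + u_B^2) = sqrt(0.41204478^2 + 0.44686911^2) = 0.60784283
U = k * uc = 3 * 0.60784283
U = 1.8235

1.8235


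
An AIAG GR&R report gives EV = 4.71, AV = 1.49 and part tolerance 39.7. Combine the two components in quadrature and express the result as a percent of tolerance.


GRR = sqrt(EV^2 + AV^2) = sqrt(4.71^2 + 1.49^2) = 4.9400607
%GRR = GRR / tol * 100 = 4.9400607 / 39.7 * 100
%GRR = 12.4435

12.4435


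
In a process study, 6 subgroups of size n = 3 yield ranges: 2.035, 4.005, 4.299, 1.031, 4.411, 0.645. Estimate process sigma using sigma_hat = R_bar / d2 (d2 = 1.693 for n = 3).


R_bar = (2.035 + 4.005 + 4.299 + 1.031 + 4.411 + 0.645) / 6
R_bar = 16.426 / 6 = 2.7376667
sigma_hat = R_bar / d2 = 2.7376667 / 1.693 = 1.6171

1.6171


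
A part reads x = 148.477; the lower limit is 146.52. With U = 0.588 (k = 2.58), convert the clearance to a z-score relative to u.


u = U / k = 0.588 / 2.58 = 0.22790698
margin = |LSL - x| = |146.52 - 148.477| = 1.957
z = margin / u = 1.957 / 0.22790698
z = 8.5868

8.5868


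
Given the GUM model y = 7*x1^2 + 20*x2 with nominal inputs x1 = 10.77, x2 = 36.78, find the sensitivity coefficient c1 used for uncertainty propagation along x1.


y = 7*x1^2 + 20*x2
dy/dx1 = 2*7*x1
Evaluate at x1 = 10.77: c1 = 14 * 10.77
c1 = 150.7800

150.7800


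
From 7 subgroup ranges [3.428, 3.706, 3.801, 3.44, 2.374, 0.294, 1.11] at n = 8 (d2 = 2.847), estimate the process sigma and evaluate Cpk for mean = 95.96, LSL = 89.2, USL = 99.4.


R_bar = (3.428 + 3.706 + 3.801 + 3.44 + 2.374 + 0.294 + 1.11) / 7 = 2.5932857
sigma = R_bar / d2 = 2.5932857 / 2.847 = 0.91088363
Cp = (USL - LSL)/(6*sigma) = (99.4 - 89.2)/(6*0.91088363) = 1.8663
Cpu = (99.4 - 95.96)/(3*0.91088363) = 1.2589
Cpl = (95.96 - 89.2)/(3*0.91088363) = 2.4738
Cpk = min(Cpu, Cpl) = 1.2589

1.2589


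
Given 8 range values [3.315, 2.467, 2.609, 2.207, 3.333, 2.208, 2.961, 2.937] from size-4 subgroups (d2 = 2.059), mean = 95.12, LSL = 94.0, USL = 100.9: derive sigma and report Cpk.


R_bar = (3.315 + 2.467 + 2.609 + 2.207 + 3.333 + 2.208 + 2.961 + 2.937) / 8 = 2.754625
sigma = R_bar / d2 = 2.754625 / 2.059 = 1.337846
Cp = (USL - LSL)/(6*sigma) = (100.9 - 94.0)/(6*1.337846) = 0.8596
Cpu = (100.9 - 95.12)/(3*1.337846) = 1.4401
Cpl = (95.12 - 94.0)/(3*1.337846) = 0.2791
Cpk = min(Cpu, Cpl) = 0.2791

0.2791


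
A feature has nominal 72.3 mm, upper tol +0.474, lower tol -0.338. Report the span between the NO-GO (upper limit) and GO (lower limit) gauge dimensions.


GO = nominal - lower_tol (smallest hole = maximum material condition)
GO = 72.3 - 0.338 = 71.962
NO-GO = nominal + upper_tol (largest hole = least material condition)
NO-GO = 72.3 + 0.474 = 72.774
spread = NO-GO - GO = 72.774 - 71.962 = 0.8120

0.8120


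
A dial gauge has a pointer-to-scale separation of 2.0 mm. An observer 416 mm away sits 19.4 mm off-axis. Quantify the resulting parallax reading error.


error = h * offset / d
= 2.0 * 19.4 / 416
= 0.0933

0.0933


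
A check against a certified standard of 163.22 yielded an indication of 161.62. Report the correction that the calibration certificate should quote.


Correction = standard - reading
= 163.22 - 161.62
= 1.6000

1.6000


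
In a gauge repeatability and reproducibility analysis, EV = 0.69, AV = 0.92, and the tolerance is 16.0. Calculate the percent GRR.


GRR = sqrt(EV^2 + AV^2) = sqrt(0.69^2 + 0.92^2) = 1.15
%GRR = GRR / tol * 100 = 1.15 / 16.0 * 100
%GRR = 7.1875

7.1875


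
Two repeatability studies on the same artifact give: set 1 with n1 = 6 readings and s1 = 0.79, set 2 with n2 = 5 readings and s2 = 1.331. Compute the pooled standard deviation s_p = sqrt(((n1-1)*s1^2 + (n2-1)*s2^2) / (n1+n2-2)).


s_p = sqrt(((n1-1)*s1^2 + (n2-1)*s2^2) / (n1+n2-2))
numerator = (6-1)*0.79^2 + (5-1)*1.331^2 = 3.1205 + 7.086244 = 10.206744
denominator = 6 + 5 - 2 = 9
s_p^2 = 10.206744 / 9 = 1.1340827
s_p = sqrt(1.1340827) = 1.0649

1.0649


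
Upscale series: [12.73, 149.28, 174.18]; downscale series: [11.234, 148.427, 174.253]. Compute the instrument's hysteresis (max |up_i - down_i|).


|12.73 - 11.234| = 1.4960
|149.28 - 148.427| = 0.8530
|174.18 - 174.253| = 0.0730
hysteresis = max(diffs) = 1.4960

1.4960


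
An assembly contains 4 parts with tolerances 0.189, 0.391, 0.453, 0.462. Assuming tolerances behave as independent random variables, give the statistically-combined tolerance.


RSS = sqrt(0.189^2 + 0.391^2 + 0.453^2 + 0.462^2)
= sqrt(0.607255)
= 0.7793

0.7793


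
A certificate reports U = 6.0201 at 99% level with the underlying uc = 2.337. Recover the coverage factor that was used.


k = U / uc
k = 6.0201 / 2.337
k = 2.576

2.576


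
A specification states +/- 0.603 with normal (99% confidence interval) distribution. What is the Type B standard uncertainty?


u_B = half_width / 2.576
u_B = 0.603 / 2.576
u_B = 0.2341

0.2341


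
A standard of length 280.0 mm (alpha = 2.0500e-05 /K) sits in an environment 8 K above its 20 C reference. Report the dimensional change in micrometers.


dL = L * alpha * dT
= 280.0 * 2.0500e-05 * 8
= 0.0459200 mm
dL_um = 0.0459200 * 1000 = 45.9200 um

45.9200


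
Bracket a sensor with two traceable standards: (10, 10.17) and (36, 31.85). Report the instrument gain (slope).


slope = (y2 - y1) / (x2 - x1)
= (31.85 - 10.17) / (36 - 10)
= 21.6800 / 26
= 0.8338

0.8338


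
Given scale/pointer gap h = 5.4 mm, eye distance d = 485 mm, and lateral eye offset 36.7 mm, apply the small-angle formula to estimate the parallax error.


error = h * offset / d
= 5.4 * 36.7 / 485
= 0.4086

0.4086


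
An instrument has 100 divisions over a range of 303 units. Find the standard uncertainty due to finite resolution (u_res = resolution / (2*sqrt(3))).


resolution = range / divisions
resolution = 303 / 100 = 3.03
u_res = resolution / (2*sqrt(3))
u_res = 3.03 / 3.4641016
u_res = 0.8747

0.8747


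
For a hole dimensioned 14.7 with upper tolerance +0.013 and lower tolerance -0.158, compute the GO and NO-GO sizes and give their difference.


GO = nominal - lower_tol (smallest hole = maximum material condition)
GO = 14.7 - 0.158 = 14.542
NO-GO = nominal + upper_tol (largest hole = least material condition)
NO-GO = 14.7 + 0.013 = 14.713
spread = NO-GO - GO = 14.713 - 14.542 = 0.1710

0.1710


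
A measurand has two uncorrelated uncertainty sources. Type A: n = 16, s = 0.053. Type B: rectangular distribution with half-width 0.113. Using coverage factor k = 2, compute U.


u_A = s / sqrt(n) = 0.053 / sqrt(16) = 0.01325
u_B = half_width / sqrt(3) = 0.113 / sqrt(3) = 0.06524058
uc = sqrt(u_A^2 + u_B^2) = sqrt(0.01325^2 + 0.06524058^2) = 0.066572485
U = k * uc = 2 * 0.066572485
U = 0.1331

0.1331


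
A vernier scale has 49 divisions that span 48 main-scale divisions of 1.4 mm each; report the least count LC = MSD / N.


LC = MSD / n_div
= 1.4 / 49
= 0.0286

0.0286


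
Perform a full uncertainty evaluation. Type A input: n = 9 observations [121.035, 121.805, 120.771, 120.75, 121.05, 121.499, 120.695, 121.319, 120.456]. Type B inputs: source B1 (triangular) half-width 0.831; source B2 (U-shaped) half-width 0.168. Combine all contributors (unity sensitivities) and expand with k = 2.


mean = (121.035 + 121.805 + 120.771 + 120.75 + 121.05 + 121.499 + 120.695 + 121.319 + 120.456) / 9 = 121.0422222
s = sqrt(sum((x - mean)^2)/(n-1)) = 0.43162043
u_A = s / sqrt(n) = 0.43162043 / sqrt(9) = 0.14387348
u_B1 = 0.831 / sqrt(6) = 0.33925433
u_B2 = 0.168 / sqrt(2) = 0.11879394
uc = sqrt(0.14387348^2 + 0.33925433^2 + 0.11879394^2) = 0.38717577
U = k * uc = 2 * 0.38717577
U = 0.7744

0.7744


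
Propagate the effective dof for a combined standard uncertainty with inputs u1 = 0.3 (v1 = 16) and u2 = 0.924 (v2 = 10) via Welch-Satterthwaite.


uc = sqrt(u1^2 + u2^2) = sqrt(0.3^2 + 0.924^2) = 0.97148134
v_eff = uc^4 / (u1^4/v1 + u2^4/v2)
= 0.97148134^4 / (0.3^4/16 + 0.924^4/10)
= 0.89071313 / 0.073399596
v_eff = 12.1351

12.1351


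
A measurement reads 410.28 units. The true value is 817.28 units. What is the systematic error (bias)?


Systematic error = measured - true
= 410.28 - 817.28
= -407.0000

-407.0000
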